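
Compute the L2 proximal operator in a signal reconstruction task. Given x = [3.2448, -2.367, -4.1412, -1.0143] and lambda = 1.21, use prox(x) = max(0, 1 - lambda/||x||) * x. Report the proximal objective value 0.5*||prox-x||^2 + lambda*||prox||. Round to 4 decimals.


Step 1: Compute ||x||.
||x|| = 5.8575
Step 2: Compute scaling factor.
scale = max(0, 1 - 1.21/5.8575) = 0.7934
Step 3: prox(x) = [2.5745, -1.878, -3.2857, -0.8048]
||prox(x)|| = 4.6475
Step 4: Proximal objective.
0.5*||prox-x||^2 = 0.7321
lambda*||prox|| = 5.6235
Total = 6.3555


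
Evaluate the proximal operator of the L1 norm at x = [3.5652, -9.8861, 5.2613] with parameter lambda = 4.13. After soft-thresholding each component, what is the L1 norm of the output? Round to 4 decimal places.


Soft-thresholding with lambda = 4.13:
prox(3.5652) = sign(3.5652)*max(|3.5652| - 4.13, 0) = 0.0
prox(-9.8861) = sign(-9.8861)*max(|-9.8861| - 4.13, 0) = -5.7561
prox(5.2613) = sign(5.2613)*max(|5.2613| - 4.13, 0) = 1.1313
prox(x) = [0.0, -5.7561, 1.1313]
||prox(x)||_1 = 0.0 + 5.7561 + 1.1313 = 6.8874


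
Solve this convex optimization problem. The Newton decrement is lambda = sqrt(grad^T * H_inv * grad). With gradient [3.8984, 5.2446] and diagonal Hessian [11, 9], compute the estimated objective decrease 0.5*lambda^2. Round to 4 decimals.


Step 1: H is diagonal, so H^(-1) * g = [0.3544, 0.5827].
Step 2: g^T H^(-1) g = sum_i g_i^2 / H_ii
  = (3.8984)^2/11 + (5.2446)^2/9
  = 1.3816 + 3.0562 = 4.4378
Step 3: Objective decrease = 0.5 * g^T H^(-1) g = 2.2189


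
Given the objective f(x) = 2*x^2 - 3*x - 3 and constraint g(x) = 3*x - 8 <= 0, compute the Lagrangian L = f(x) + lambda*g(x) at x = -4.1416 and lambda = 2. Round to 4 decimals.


Step 1: Evaluate f(x).
f(-4.1416) = 2*(-4.1416)^2 - 3*(-4.1416) - 3 = 43.7305
Step 2: Evaluate g(x).
g(-4.1416) = 3*-4.1416 - 8 = -20.4248
Step 3: Compute Lagrangian.
L = 43.7305 + 2*-20.4248 = 2.8809


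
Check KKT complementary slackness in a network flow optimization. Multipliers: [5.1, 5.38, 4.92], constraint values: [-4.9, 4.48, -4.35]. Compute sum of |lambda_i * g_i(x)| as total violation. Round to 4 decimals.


KKT complementary slackness check:
lambda_1 * g_1 = 5.1 * -4.9 = -24.99
lambda_2 * g_2 = 5.38 * 4.48 = 24.1024
lambda_3 * g_3 = 4.92 * -4.35 = -21.402
Total violation = 24.99 + 24.1024 + 21.402 = 70.4944


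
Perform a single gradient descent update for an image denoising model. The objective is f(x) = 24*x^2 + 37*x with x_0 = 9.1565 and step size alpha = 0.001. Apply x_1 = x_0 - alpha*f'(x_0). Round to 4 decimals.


We compute the gradient at x_0 and apply the update.
f'(x) = 48*x + 37
f'(9.1565) = 48*9.1565 + 37 = 476.512
x_1 = 9.1565 - 0.001*476.512 = 8.68


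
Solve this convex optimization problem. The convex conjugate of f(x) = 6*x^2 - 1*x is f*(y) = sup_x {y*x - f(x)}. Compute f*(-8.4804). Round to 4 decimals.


f*(y) = sup_x {y*x - a*x^2 - b*x} = sup_x {(y-b)*x - a*x^2}
FOC: (y - b) - 2a*x = 0 => x* = (y - b)/(2a)
x* = (-8.4804 + 1)/(2*6) = -0.6234
f*(-8.4804) = (y-b)^2/(4a) = (-8.4804 + 1)^2/(4*6)
= 55.9564/24 = 2.3315


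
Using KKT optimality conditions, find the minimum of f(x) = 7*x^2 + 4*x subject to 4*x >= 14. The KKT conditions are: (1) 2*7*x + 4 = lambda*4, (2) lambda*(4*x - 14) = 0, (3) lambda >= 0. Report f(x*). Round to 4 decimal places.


Step 1: Try lambda = 0 (constraint inactive).
x_unc = -4/(2*7) = -0.2857
Check: 4*-0.2857 = -1.1428 < 14 -- violated!
Step 2: Constraint must be active: 4*x = 14
x* = 14/4 = 3.5
lambda = (2*7*3.5 + 4)/4 = 13.25
Step 3: Compute optimal value.
f(x*) = 7*3.5^2 + 4*3.5 = 99.75


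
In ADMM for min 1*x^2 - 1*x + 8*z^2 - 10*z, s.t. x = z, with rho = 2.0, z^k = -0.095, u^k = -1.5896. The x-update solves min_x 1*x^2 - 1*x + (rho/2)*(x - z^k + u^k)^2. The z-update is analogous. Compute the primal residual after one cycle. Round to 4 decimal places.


ADMM iteration with rho = 2.0, z^k = -0.095, u^k = -1.5896
Step 1: x-update.
Minimize 1*x^2 - 1*x + (2.0/2)*(x + 0.095 - 1.5896)^2
FOC: (2*1 + 2.0)*x = 1 + 2.0*(-0.095 + 1.5896)
x^{k+1} = 0.9973
Step 2: z-update.
Minimize 8*z^2 - 10*z + (2.0/2)*(0.9973 - z - 1.5896)^2
FOC: (2*8 + 2.0)*z = 10 + 2.0*(0.9973 - 1.5896)
z^{k+1} = 0.4897
Step 3: u-update.
u^{k+1} = -1.5896 + 0.9973 - 0.4897 = -1.082
Step 4: Primal residual = |0.9973 - 0.4897| = 0.5076


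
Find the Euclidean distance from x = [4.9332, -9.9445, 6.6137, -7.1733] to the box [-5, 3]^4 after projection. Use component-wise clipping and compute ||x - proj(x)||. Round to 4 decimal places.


Project each component onto [-5, 3].
clip(4.9332) = 3.0, clip(-9.9445) = -5.0, clip(6.6137) = 3.0, clip(-7.1733) = -5.0
Projection = [3.0, -5.0, 3.0, -5.0]
Squared diffs: [3.7373, 24.4481, 13.0588, 4.7232]
Distance = sqrt(45.9674) = 6.7799


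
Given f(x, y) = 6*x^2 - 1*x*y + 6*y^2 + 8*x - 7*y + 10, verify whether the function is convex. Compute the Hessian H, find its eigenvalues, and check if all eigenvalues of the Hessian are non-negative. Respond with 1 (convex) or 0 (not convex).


The Hessian of f(x,y) = 6*x^2 - 1*x*y + 6*y^2 + 8*x - 7*y + 10 is:
H = [[12, -1], [-1, 12]]
Trace = 12 + 12 = 24
Determinant = 12*12 - (-1)^2 = 143
Discriminant = (24)^2 - 4*143 = 4.0
Eigenvalues: lambda_1 = 11.0, lambda_2 = 13.0
The function is convex.

1


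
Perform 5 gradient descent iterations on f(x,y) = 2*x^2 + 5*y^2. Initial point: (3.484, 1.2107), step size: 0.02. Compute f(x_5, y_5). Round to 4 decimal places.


Gradient descent on f(x,y) = 2*x^2 + 5*y^2.
Starting point: (3.484, 1.2107), alpha = 0.02
Step 1: grad_x = 2*2*3.484 = 13.936, grad_y = 2*5*1.2107 = 12.107
  x_1 = 3.484 - 0.02*13.936 = 3.2053
  y_1 = 1.2107 - 0.02*12.107 = 0.9686
Step 2: grad_x = 2*2*3.2053 = 12.8211, grad_y = 2*5*0.9686 = 9.6856
  x_2 = 3.2053 - 0.02*12.8211 = 2.9489
  y_2 = 0.9686 - 0.02*9.6856 = 0.7748
Step 3: grad_x = 2*2*2.9489 = 11.7954, grad_y = 2*5*0.7748 = 7.7485
  x_3 = 2.9489 - 0.02*11.7954 = 2.7129
  y_3 = 0.7748 - 0.02*7.7485 = 0.6199
Step 4: grad_x = 2*2*2.7129 = 10.8518, grad_y = 2*5*0.6199 = 6.1988
  x_4 = 2.7129 - 0.02*10.8518 = 2.4959
  y_4 = 0.6199 - 0.02*6.1988 = 0.4959
Step 5: grad_x = 2*2*2.4959 = 9.9837, grad_y = 2*5*0.4959 = 4.959
  x_5 = 2.4959 - 0.02*9.9837 = 2.2962
  y_5 = 0.4959 - 0.02*4.959 = 0.3967
f(2.2962, 0.3967) = 2*2.2962^2 + 5*0.3967^2 = 11.3324


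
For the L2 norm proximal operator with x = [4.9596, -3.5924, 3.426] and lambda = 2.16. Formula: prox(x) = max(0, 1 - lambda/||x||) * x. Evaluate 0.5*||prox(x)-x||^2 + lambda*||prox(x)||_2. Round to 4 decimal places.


Step 1: Compute ||x||.
||x|| = 7.0172
Step 2: Compute scaling factor.
scale = max(0, 1 - 2.16/7.0172) = 0.6922
Step 3: prox(x) = [3.433, -2.4866, 2.3714]
||prox(x)|| = 4.8572
Step 4: Proximal objective.
0.5*||prox-x||^2 = 2.3328
lambda*||prox|| = 10.4916
Total = 12.8243


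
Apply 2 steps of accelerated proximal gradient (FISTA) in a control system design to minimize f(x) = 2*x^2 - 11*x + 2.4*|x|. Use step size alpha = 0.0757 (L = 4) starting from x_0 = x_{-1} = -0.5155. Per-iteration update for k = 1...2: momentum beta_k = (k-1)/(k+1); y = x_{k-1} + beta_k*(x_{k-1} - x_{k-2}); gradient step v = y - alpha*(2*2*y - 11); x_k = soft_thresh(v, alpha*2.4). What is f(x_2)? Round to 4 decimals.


FISTA on f(x) = 2*x^2 - 11*x + 2.4*|x|
L = 4, alpha = 0.0757
Iteration 1: beta = 0.0, y = -0.5155 + 0.0*(-0.5155 + 0.5155) = -0.5155
  grad(y) = -13.062, v = y - alpha*grad = 0.4733
  prox(v) = soft_thresh(0.4733, 0.1817) = 0.2916
Iteration 2: beta = 0.3333, y = 0.2916 + 0.3333*(0.2916 + 0.5155) = 0.5607
  grad(y) = -8.7574, v = y - alpha*grad = 1.2236
  prox(v) = soft_thresh(1.2236, 0.1817) = 1.0419
f(x_2) = 2*1.0419^2 - 11*1.0419 + 2.4*|1.0419| = -6.7893


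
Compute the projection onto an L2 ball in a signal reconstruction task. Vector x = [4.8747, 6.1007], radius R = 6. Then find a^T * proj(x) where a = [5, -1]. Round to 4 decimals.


Step 1: Compute ||x|| (intermediates to 6 decimals).
||x|| = sqrt(4.8747^2 + 6.1007^2) = 7.809049
Step 2: Project.
Since ||x|| > R, scale = R/||x|| = 6/7.809049 = 0.768339, proj(x) = scale * x
proj(x) = [3.745422, 4.687406]
Step 3: Dot product.
a^T * proj(x) = 5*3.745422 - 1*4.687406 = 14.0397


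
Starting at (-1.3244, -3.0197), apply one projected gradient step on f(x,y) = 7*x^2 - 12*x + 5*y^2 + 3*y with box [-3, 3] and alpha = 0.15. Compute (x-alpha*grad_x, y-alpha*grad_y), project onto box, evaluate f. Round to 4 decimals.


Step 1: Compute gradient at (-1.3244, -3.0197).
grad_x = 2*7*-1.3244 - 12 = -30.5416
grad_y = 2*5*-3.0197 + 3 = -27.197
Step 2: Gradient step.
x_raw = -1.3244 - 0.15*-30.5416 = 3.2568
y_raw = -3.0197 - 0.15*-27.197 = 1.0599
Step 3: Project onto [-3, 3].
x_proj = clip(3.2568) = 3.0
y_proj = clip(1.0599) = 1.0599
Step 4: Evaluate f.
f(3.0, 1.0599) = 35.796


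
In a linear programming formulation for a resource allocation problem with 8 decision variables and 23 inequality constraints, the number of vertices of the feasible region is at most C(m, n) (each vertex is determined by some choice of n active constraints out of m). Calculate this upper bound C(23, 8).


Each vertex corresponds to some choice of n active constraints out of m, so the number of vertices is at most C(m, n) = m! / (n!(m-n)!).
m = 23, n = 8
Numerator: 23 * 22 * 21 * 20 * 19 * 18 * 17 * 16
Denominator: 8! = 40320
C(23, 8) = 490314


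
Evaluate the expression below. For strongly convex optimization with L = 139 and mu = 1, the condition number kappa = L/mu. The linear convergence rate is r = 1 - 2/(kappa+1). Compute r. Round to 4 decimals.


Step 1: Compute the condition number.
kappa = L/mu = 139/1 = 139.0
Step 2: Compute the convergence rate.
r = 1 - 2/(kappa + 1) = 1 - 2*mu/(L + mu) = (L - mu)/(L + mu) = 138/140 = 0.9857


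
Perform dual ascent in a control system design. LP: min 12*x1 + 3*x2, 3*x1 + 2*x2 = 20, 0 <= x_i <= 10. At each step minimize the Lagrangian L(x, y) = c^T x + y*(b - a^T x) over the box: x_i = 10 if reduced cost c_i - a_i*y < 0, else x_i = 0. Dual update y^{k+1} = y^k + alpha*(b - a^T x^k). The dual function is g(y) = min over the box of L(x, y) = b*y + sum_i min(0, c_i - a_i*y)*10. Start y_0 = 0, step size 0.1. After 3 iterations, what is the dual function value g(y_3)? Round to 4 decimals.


Dual ascent for LP: min 12*x1 + 3*x2, 3*x1 + 2*x2 = 20, 0 <= x_i <= 10
Step 1: y^k = 0.0, reduced costs: (12.0, 3.0)
  x^k = (0.0, 0.0), subgradient = b - a^T x = 20.0
  y^{k+1} = 0.0 + 0.1*20.0 = 2.0
Step 2: y^k = 2.0, reduced costs: (6.0, -1.0)
  x^k = (0.0, 10.0), subgradient = b - a^T x = 0.0
  y^{k+1} = 2.0 + 0.1*0.0 = 2.0
Step 3: y^k = 2.0, reduced costs: (6.0, -1.0)
  x^k = (0.0, 10.0), subgradient = b - a^T x = 0.0
  y^{k+1} = 2.0 + 0.1*0.0 = 2.0
Dual objective at y_3 = 2.0: reduced costs (6.0, -1.0), box minimizer x = (0.0, 10.0)
g(y_3) = b*y + (c1 - a1*y)*x1 + (c2 - a2*y)*x2 = 20*2.0 + 6.0*0.0 + (-1.0)*10.0 = 40.0 + 0.0 - 10.0 = 30.0


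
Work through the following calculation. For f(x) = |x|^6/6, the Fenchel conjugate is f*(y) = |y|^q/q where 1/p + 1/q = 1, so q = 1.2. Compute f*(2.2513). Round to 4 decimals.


The conjugate exponent q satisfies 1/p + 1/q = 1.
p = 6, so q = 6/(6 - 1) = 1.2
|y|^q = 2.2513^1.2 = 2.648
f*(2.2513) = 2.648 / 1.2 = 2.2067


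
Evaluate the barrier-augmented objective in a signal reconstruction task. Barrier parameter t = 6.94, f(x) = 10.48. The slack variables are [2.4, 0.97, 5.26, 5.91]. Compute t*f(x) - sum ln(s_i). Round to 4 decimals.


Step 1: Compute log-barrier.
ln values: [0.8755, -0.0305, 1.6601, 1.7766]
phi = -(0.8755 - 0.0305 + 1.6601 + 1.7766) = -4.2818
Step 2: Compute augmented objective.
t*f(x) = 6.94*10.48 = 72.7312
Total = 72.7312 - 4.2818 = 68.4494


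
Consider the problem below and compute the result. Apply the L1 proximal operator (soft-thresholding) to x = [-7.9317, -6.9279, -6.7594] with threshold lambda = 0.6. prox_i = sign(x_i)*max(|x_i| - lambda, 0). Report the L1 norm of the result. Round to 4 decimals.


Soft-thresholding with lambda = 0.6:
prox(-7.9317) = sign(-7.9317)*max(|-7.9317| - 0.6, 0) = -7.3317
prox(-6.9279) = sign(-6.9279)*max(|-6.9279| - 0.6, 0) = -6.3279
prox(-6.7594) = sign(-6.7594)*max(|-6.7594| - 0.6, 0) = -6.1594
prox(x) = [-7.3317, -6.3279, -6.1594]
||prox(x)||_1 = 7.3317 + 6.3279 + 6.1594 = 19.819


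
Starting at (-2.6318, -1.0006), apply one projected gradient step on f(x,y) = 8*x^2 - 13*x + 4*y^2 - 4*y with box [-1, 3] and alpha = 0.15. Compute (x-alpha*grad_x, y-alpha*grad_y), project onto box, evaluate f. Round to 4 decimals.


Step 1: Compute gradient at (-2.6318, -1.0006).
grad_x = 2*8*-2.6318 - 13 = -55.1088
grad_y = 2*4*-1.0006 - 4 = -12.0048
Step 2: Gradient step.
x_raw = -2.6318 - 0.15*-55.1088 = 5.6345
y_raw = -1.0006 - 0.15*-12.0048 = 0.8001
Step 3: Project onto [-1, 3].
x_proj = clip(5.6345) = 3.0
y_proj = clip(0.8001) = 0.8001
Step 4: Evaluate f.
f(3.0, 0.8001) = 32.3603


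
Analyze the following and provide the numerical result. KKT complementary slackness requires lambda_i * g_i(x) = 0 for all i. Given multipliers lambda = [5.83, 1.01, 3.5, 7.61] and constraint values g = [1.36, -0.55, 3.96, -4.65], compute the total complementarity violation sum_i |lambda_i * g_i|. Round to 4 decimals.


KKT complementary slackness check:
lambda_1 * g_1 = 5.83 * 1.36 = 7.9288
lambda_2 * g_2 = 1.01 * -0.55 = -0.5555
lambda_3 * g_3 = 3.5 * 3.96 = 13.86
lambda_4 * g_4 = 7.61 * -4.65 = -35.3865
Total violation = 7.9288 + 0.5555 + 13.86 + 35.3865 = 57.7308


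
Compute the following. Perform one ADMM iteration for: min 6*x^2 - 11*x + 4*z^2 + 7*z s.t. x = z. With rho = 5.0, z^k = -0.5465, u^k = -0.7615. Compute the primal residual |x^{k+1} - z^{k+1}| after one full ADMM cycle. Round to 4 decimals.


ADMM iteration with rho = 5.0, z^k = -0.5465, u^k = -0.7615
Step 1: x-update.
Minimize 6*x^2 - 11*x + (5.0/2)*(x + 0.5465 - 0.7615)^2
FOC: (2*6 + 5.0)*x = 11 + 5.0*(-0.5465 + 0.7615)
x^{k+1} = 0.7103
Step 2: z-update.
Minimize 4*z^2 + 7*z + (5.0/2)*(0.7103 - z - 0.7615)^2
FOC: (2*4 + 5.0)*z = -7 + 5.0*(0.7103 - 0.7615)
z^{k+1} = -0.5582
Step 3: u-update.
u^{k+1} = -0.7615 + 0.7103 + 0.5582 = 0.507
Step 4: Primal residual = |0.7103 + 0.5582| = 1.2685


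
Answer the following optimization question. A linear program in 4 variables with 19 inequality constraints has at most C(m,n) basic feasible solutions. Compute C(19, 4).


Each vertex corresponds to some choice of n active constraints out of m, so the number of vertices is at most C(m, n) = m! / (n!(m-n)!).
m = 19, n = 4
Numerator: 19 * 18 * 17 * 16
Denominator: 4! = 24
C(19, 4) = 3876


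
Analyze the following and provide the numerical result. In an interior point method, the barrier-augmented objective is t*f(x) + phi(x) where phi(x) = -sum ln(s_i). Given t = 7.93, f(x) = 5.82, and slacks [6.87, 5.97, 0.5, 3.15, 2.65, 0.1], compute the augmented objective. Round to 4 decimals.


Step 1: Compute log-barrier.
ln values: [1.9272, 1.7867, -0.6931, 1.1474, 0.9746, -2.3026]
phi = -(1.9272 + 1.7867 - 0.6931 + 1.1474 + 0.9746 - 2.3026) = -2.8401
Step 2: Compute augmented objective.
t*f(x) = 7.93*5.82 = 46.1526
Total = 46.1526 - 2.8401 = 43.3125


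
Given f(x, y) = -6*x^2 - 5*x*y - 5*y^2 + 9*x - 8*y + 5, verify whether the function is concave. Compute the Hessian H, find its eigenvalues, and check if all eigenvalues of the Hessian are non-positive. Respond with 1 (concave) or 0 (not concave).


The Hessian of f(x,y) = -6*x^2 - 5*x*y - 5*y^2 + 9*x - 8*y + 5 is:
H = [[-12, -5], [-5, -10]]
Trace = -12 - 10 = -22
Determinant = -12*-10 - (-5)^2 = 95
Discriminant = (-22)^2 - 4*95 = 104.0
Eigenvalues: lambda_1 = -16.099, lambda_2 = -5.901
The function is concave.

1


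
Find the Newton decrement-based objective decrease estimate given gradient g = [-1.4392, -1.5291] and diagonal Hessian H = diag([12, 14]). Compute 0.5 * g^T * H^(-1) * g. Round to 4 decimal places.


Step 1: H is diagonal, so H^(-1) * g = [-0.1199, -0.1092].
Step 2: g^T H^(-1) g = sum_i g_i^2 / H_ii
  = (-1.4392)^2/12 + (-1.5291)^2/14
  = 0.1726 + 0.167 = 0.3396
Step 3: Objective decrease = 0.5 * g^T H^(-1) g = 0.1698


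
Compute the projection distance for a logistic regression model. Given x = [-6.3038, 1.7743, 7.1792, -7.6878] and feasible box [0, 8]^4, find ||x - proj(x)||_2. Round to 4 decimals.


Project each component onto [0, 8].
clip(-6.3038) = 0.0, clip(1.7743) = 1.7743, clip(7.1792) = 7.1792, clip(-7.6878) = 0.0
Projection = [0.0, 1.7743, 7.1792, 0.0]
Squared diffs: [39.7379, 0.0, 0.0, 59.1023]
Distance = sqrt(98.8402) = 9.9418


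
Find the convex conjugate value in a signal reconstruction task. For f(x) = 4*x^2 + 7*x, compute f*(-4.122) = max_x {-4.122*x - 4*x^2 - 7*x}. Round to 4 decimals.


f*(y) = sup_x {y*x - a*x^2 - b*x} = sup_x {(y-b)*x - a*x^2}
FOC: (y - b) - 2a*x = 0 => x* = (y - b)/(2a)
x* = (-4.122 - 7)/(2*4) = -1.3903
f*(-4.122) = (y-b)^2/(4a) = (-4.122 - 7)^2/(4*4)
= 123.6989/16 = 7.7312


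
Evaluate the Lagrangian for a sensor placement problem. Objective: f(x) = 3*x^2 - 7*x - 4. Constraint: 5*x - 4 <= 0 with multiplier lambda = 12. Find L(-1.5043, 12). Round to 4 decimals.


Step 1: Evaluate f(x).
f(-1.5043) = 3*(-1.5043)^2 - 7*(-1.5043) - 4 = 13.3189
Step 2: Evaluate g(x).
g(-1.5043) = 5*-1.5043 - 4 = -11.5215
Step 3: Compute Lagrangian.
L = 13.3189 + 12*-11.5215 = -124.9391


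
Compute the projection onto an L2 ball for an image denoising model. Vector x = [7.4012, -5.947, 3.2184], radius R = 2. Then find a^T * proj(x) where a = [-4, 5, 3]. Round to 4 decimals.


Step 1: Compute ||x|| (intermediates to 6 decimals).
||x|| = sqrt(7.4012^2 + (-5.947)^2 + 3.2184^2) = 10.025102
Step 2: Project.
Since ||x|| > R, scale = R/||x|| = 2/10.025102 = 0.199499, proj(x) = scale * x
proj(x) = [1.476532, -1.186421, 0.642068]
Step 3: Dot product.
a^T * proj(x) = -4*1.476532 + 5*(-1.186421) + 3*0.642068 = -9.912


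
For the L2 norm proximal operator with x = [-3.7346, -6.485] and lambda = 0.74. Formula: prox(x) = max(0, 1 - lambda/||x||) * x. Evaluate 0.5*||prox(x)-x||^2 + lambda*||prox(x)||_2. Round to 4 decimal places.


Step 1: Compute ||x||.
||x|| = 7.4835
Step 2: Compute scaling factor.
scale = max(0, 1 - 0.74/7.4835) = 0.9011
Step 3: prox(x) = [-3.3653, -5.8437]
||prox(x)|| = 6.7435
Step 4: Proximal objective.
0.5*||prox-x||^2 = 0.2738
lambda*||prox|| = 4.9902
Total = 5.264


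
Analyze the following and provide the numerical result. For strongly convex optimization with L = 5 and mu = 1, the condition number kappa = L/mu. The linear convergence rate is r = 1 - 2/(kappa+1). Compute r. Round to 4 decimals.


Step 1: Compute the condition number.
kappa = L/mu = 5/1 = 5.0
Step 2: Compute the convergence rate.
r = 1 - 2/(kappa + 1) = 1 - 2*mu/(L + mu) = (L - mu)/(L + mu) = 4/6 = 0.6667


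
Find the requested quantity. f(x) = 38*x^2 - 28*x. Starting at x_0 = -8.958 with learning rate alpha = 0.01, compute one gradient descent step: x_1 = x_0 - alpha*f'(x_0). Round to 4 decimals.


We compute the gradient at x_0 and apply the update.
f'(x) = 76*x - 28
f'(-8.958) = 76*-8.958 - 28 = -708.808
x_1 = -8.958 - 0.01*-708.808 = -1.8699


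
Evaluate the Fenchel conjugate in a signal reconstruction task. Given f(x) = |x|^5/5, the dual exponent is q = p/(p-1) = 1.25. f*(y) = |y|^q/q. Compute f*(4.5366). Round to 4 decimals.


The conjugate exponent q satisfies 1/p + 1/q = 1.
p = 5, so q = 5/(5 - 1) = 1.25
|y|^q = 4.5366^1.25 = 6.6208
f*(4.5366) = 6.6208 / 1.25 = 5.2967


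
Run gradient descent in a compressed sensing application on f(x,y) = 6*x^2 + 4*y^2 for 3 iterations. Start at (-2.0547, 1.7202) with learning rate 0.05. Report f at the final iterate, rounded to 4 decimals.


Gradient descent on f(x,y) = 6*x^2 + 4*y^2.
Starting point: (-2.0547, 1.7202), alpha = 0.05
Step 1: grad_x = 2*6*-2.0547 = -24.6564, grad_y = 2*4*1.7202 = 13.7616
  x_1 = -2.0547 - 0.05*-24.6564 = -0.8219
  y_1 = 1.7202 - 0.05*13.7616 = 1.0321
Step 2: grad_x = 2*6*-0.8219 = -9.8626, grad_y = 2*4*1.0321 = 8.257
  x_2 = -0.8219 - 0.05*-9.8626 = -0.3288
  y_2 = 1.0321 - 0.05*8.257 = 0.6193
Step 3: grad_x = 2*6*-0.3288 = -3.945, grad_y = 2*4*0.6193 = 4.9542
  x_3 = -0.3288 - 0.05*-3.945 = -0.1315
  y_3 = 0.6193 - 0.05*4.9542 = 0.3716
f(-0.1315, 0.3716) = 6*(-0.1315)^2 + 4*0.3716^2 = 0.656


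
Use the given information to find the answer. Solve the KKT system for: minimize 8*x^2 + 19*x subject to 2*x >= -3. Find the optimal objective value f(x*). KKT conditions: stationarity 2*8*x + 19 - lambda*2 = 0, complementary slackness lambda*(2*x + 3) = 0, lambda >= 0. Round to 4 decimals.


Step 1: Try lambda = 0 (constraint inactive).
Stationarity: 2*8*x + 19 = 0
x* = -19/(2*8) = -1.1875
Check constraint: 2*-1.1875 = -2.375 >= -3 -- satisfied.
Step 2: Compute optimal value.
f(x*) = 8*(-1.1875)^2 + 19*(-1.1875) = -11.2813


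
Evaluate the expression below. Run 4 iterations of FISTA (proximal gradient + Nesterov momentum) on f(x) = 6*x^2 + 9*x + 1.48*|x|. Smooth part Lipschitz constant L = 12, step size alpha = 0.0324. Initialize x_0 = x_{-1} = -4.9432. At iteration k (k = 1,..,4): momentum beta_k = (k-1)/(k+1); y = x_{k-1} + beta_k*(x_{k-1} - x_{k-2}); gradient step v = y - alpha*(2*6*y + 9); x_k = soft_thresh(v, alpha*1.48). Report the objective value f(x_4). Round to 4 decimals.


FISTA on f(x) = 6*x^2 + 9*x + 1.48*|x|
L = 12, alpha = 0.0324
Iteration 1: beta = 0.0, y = -4.9432 + 0.0*(-4.9432 + 4.9432) = -4.9432
  grad(y) = -50.3184, v = y - alpha*grad = -3.3129
  prox(v) = soft_thresh(-3.3129, 0.048) = -3.2649
Iteration 2: beta = 0.3333, y = -3.2649 + 0.3333*(-3.2649 + 4.9432) = -2.7055
  grad(y) = -23.4661, v = y - alpha*grad = -1.9452
  prox(v) = soft_thresh(-1.9452, 0.048) = -1.8973
Iteration 3: beta = 0.5, y = -1.8973 + 0.5*(-1.8973 + 3.2649) = -1.2134
  grad(y) = -5.561, v = y - alpha*grad = -1.0332
  prox(v) = soft_thresh(-1.0332, 0.048) = -0.9853
Iteration 4: beta = 0.6, y = -0.9853 + 0.6*(-0.9853 + 1.8973) = -0.4381
  grad(y) = 3.7427, v = y - alpha*grad = -0.5594
  prox(v) = soft_thresh(-0.5594, 0.048) = -0.5114
f(x_4) = 6*(-0.5114)^2 + 9*(-0.5114) + 1.48*|-0.5114| = -2.2766


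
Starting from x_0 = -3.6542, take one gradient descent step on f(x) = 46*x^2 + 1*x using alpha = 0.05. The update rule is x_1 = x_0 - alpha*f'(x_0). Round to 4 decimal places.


We compute the gradient at x_0 and apply the update.
f'(x) = 92*x + 1
f'(-3.6542) = 92*-3.6542 + 1 = -335.1864
x_1 = -3.6542 - 0.05*-335.1864 = 13.1051


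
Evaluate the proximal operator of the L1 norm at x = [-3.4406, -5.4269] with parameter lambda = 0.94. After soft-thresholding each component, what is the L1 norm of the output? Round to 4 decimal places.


Soft-thresholding with lambda = 0.94:
prox(-3.4406) = sign(-3.4406)*max(|-3.4406| - 0.94, 0) = -2.5006
prox(-5.4269) = sign(-5.4269)*max(|-5.4269| - 0.94, 0) = -4.4869
prox(x) = [-2.5006, -4.4869]
||prox(x)||_1 = 2.5006 + 4.4869 = 6.9875


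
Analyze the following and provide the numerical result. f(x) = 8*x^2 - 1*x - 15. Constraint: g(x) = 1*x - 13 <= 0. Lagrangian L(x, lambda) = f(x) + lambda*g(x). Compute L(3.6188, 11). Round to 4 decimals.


Step 1: Evaluate f(x).
f(3.6188) = 8*3.6188^2 - 1*3.6188 - 15 = 86.1469
Step 2: Evaluate g(x).
g(3.6188) = 1*3.6188 - 13 = -9.3812
Step 3: Compute Lagrangian.
L = 86.1469 + 11*-9.3812 = -17.0463


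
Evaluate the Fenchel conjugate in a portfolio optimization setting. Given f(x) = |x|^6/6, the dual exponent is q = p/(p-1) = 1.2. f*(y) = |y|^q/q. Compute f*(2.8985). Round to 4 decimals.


The conjugate exponent q satisfies 1/p + 1/q = 1.
p = 6, so q = 6/(6 - 1) = 1.2
|y|^q = 2.8985^1.2 = 3.586
f*(2.8985) = 3.586 / 1.2 = 2.9883


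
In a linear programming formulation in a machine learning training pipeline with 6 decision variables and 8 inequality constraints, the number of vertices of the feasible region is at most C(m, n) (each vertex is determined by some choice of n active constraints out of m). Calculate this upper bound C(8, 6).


Each vertex corresponds to some choice of n active constraints out of m, so the number of vertices is at most C(m, n) = m! / (n!(m-n)!).
m = 8, n = 6
Numerator: 8 * 7 * 6 * 5 * 4 * 3
Denominator: 6! = 720
C(8, 6) = 28


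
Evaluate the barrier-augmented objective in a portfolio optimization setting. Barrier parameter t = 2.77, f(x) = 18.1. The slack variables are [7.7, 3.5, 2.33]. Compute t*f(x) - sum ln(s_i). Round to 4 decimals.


Step 1: Compute log-barrier.
ln values: [2.0412, 1.2528, 0.8459]
phi = -(2.0412 + 1.2528 + 0.8459) = -4.1399
Step 2: Compute augmented objective.
t*f(x) = 2.77*18.1 = 50.137
Total = 50.137 - 4.1399 = 45.9971


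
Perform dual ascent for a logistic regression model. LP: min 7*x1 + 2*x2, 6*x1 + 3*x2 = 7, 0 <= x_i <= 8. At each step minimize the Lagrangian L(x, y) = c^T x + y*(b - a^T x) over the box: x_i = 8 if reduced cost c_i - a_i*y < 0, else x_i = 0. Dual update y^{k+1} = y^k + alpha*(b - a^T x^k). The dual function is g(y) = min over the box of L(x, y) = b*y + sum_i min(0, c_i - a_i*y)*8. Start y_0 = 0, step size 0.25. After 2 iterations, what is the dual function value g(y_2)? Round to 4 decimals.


Dual ascent for LP: min 7*x1 + 2*x2, 6*x1 + 3*x2 = 7, 0 <= x_i <= 8
Step 1: y^k = 0.0, reduced costs: (7.0, 2.0)
  x^k = (0.0, 0.0), subgradient = b - a^T x = 7.0
  y^{k+1} = 0.0 + 0.25*7.0 = 1.75
Step 2: y^k = 1.75, reduced costs: (-3.5, -3.25)
  x^k = (8.0, 8.0), subgradient = b - a^T x = -65.0
  y^{k+1} = 1.75 + 0.25*-65.0 = -14.5
Dual objective at y_2 = -14.5: reduced costs (94.0, 45.5), box minimizer x = (0.0, 0.0)
g(y_2) = b*y + (c1 - a1*y)*x1 + (c2 - a2*y)*x2 = 7*(-14.5) + 94.0*0.0 + 45.5*0.0 = -101.5 + 0.0 + 0.0 = -101.5


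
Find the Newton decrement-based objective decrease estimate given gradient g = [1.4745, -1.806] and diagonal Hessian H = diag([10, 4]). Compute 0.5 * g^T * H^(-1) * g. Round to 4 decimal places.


Step 1: H is diagonal, so H^(-1) * g = [0.1475, -0.4515].
Step 2: g^T H^(-1) g = sum_i g_i^2 / H_ii
  = (1.4745)^2/10 + (-1.806)^2/4
  = 0.2174 + 0.8154 = 1.0328
Step 3: Objective decrease = 0.5 * g^T H^(-1) g = 0.5164


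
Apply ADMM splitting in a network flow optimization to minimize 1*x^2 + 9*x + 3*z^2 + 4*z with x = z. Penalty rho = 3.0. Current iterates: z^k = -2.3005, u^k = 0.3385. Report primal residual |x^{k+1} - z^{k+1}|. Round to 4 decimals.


ADMM iteration with rho = 3.0, z^k = -2.3005, u^k = 0.3385
Step 1: x-update.
Minimize 1*x^2 + 9*x + (3.0/2)*(x + 2.3005 + 0.3385)^2
FOC: (2*1 + 3.0)*x = -9 + 3.0*(-2.3005 - 0.3385)
x^{k+1} = -3.3834
Step 2: z-update.
Minimize 3*z^2 + 4*z + (3.0/2)*(-3.3834 - z + 0.3385)^2
FOC: (2*3 + 3.0)*z = -4 + 3.0*(-3.3834 + 0.3385)
z^{k+1} = -1.4594
Step 3: u-update.
u^{k+1} = 0.3385 - 3.3834 + 1.4594 = -1.5855
Step 4: Primal residual = |-3.3834 + 1.4594| = 1.924


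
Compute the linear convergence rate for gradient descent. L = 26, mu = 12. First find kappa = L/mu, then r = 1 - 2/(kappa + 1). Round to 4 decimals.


Step 1: Compute the condition number.
kappa = L/mu = 26/12 = 2.1667
Step 2: Compute the convergence rate.
r = 1 - 2/(kappa + 1) = 1 - 2*mu/(L + mu) = (L - mu)/(L + mu) = 14/38 = 0.3684


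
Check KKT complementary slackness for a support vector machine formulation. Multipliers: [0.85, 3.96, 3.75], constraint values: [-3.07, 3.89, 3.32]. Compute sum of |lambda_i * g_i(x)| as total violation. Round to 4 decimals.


KKT complementary slackness check:
lambda_1 * g_1 = 0.85 * -3.07 = -2.6095
lambda_2 * g_2 = 3.96 * 3.89 = 15.4044
lambda_3 * g_3 = 3.75 * 3.32 = 12.45
Total violation = 2.6095 + 15.4044 + 12.45 = 30.4639


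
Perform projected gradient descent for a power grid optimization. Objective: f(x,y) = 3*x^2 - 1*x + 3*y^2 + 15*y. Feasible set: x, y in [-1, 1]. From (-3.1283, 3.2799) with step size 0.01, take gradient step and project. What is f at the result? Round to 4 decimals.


Step 1: Compute gradient at (-3.1283, 3.2799).
grad_x = 2*3*-3.1283 - 1 = -19.7698
grad_y = 2*3*3.2799 + 15 = 34.6794
Step 2: Gradient step.
x_raw = -3.1283 - 0.01*-19.7698 = -2.9306
y_raw = 3.2799 - 0.01*34.6794 = 2.9331
Step 3: Project onto [-1, 1].
x_proj = clip(-2.9306) = -1.0
y_proj = clip(2.9331) = 1.0
Step 4: Evaluate f.
f(-1.0, 1.0) = 22.0


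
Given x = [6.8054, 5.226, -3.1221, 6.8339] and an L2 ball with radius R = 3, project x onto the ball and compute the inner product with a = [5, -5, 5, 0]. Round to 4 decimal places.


Step 1: Compute ||x|| (intermediates to 6 decimals).
||x|| = sqrt(6.8054^2 + 5.226^2 + (-3.1221)^2 + 6.8339^2) = 11.40501
Step 2: Project.
Since ||x|| > R, scale = R/||x|| = 3/11.40501 = 0.263042, proj(x) = scale * x
proj(x) = [1.790106, 1.374657, -0.821243, 1.797603]
Step 3: Dot product.
a^T * proj(x) = 5*1.790106 - 5*1.374657 + 5*(-0.821243) + 0*1.797603 = -2.029


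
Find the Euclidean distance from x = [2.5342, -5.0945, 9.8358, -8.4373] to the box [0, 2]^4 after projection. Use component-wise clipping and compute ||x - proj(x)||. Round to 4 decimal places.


Project each component onto [0, 2].
clip(2.5342) = 2.0, clip(-5.0945) = 0.0, clip(9.8358) = 2.0, clip(-8.4373) = 0.0
Projection = [2.0, 0.0, 2.0, 0.0]
Squared diffs: [0.2854, 25.9539, 61.3998, 71.188]
Distance = sqrt(158.8271) = 12.6027


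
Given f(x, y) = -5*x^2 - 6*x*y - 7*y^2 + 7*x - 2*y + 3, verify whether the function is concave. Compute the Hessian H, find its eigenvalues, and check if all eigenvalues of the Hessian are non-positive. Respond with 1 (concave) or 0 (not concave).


The Hessian of f(x,y) = -5*x^2 - 6*x*y - 7*y^2 + 7*x - 2*y + 3 is:
H = [[-10, -6], [-6, -14]]
Trace = -10 - 14 = -24
Determinant = -10*-14 - (-6)^2 = 104
Discriminant = (-24)^2 - 4*104 = 160.0
Eigenvalues: lambda_1 = -18.3246, lambda_2 = -5.6754
The function is concave.

1


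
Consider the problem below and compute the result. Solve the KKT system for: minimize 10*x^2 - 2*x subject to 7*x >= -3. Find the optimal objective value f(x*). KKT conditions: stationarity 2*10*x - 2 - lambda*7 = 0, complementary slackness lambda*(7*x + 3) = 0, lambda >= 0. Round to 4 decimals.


Step 1: Try lambda = 0 (constraint inactive).
Stationarity: 2*10*x - 2 = 0
x* = 2/(2*10) = 0.1
Check constraint: 7*0.1 = 0.7 >= -3 -- satisfied.
Step 2: Compute optimal value.
f(x*) = 10*0.1^2 - 2*0.1 = -0.1


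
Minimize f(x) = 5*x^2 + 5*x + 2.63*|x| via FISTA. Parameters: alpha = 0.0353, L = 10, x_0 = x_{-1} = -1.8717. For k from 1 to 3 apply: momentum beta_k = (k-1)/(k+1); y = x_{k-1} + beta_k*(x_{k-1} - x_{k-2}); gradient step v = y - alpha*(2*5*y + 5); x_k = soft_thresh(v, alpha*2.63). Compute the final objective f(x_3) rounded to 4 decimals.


FISTA on f(x) = 5*x^2 + 5*x + 2.63*|x|
L = 10, alpha = 0.0353
Iteration 1: beta = 0.0, y = -1.8717 + 0.0*(-1.8717 + 1.8717) = -1.8717
  grad(y) = -13.717, v = y - alpha*grad = -1.3875
  prox(v) = soft_thresh(-1.3875, 0.0928) = -1.2947
Iteration 2: beta = 0.3333, y = -1.2947 + 0.3333*(-1.2947 + 1.8717) = -1.1023
  grad(y) = -6.023, v = y - alpha*grad = -0.8897
  prox(v) = soft_thresh(-0.8897, 0.0928) = -0.7968
Iteration 3: beta = 0.5, y = -0.7968 + 0.5*(-0.7968 + 1.2947) = -0.5479
  grad(y) = -0.4795, v = y - alpha*grad = -0.531
  prox(v) = soft_thresh(-0.531, 0.0928) = -0.4382
f(x_3) = 5*(-0.4382)^2 + 5*(-0.4382) + 2.63*|-0.4382| = -0.0785


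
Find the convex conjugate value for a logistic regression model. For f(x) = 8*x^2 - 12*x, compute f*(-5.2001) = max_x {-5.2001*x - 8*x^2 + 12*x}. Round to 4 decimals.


f*(y) = sup_x {y*x - a*x^2 - b*x} = sup_x {(y-b)*x - a*x^2}
FOC: (y - b) - 2a*x = 0 => x* = (y - b)/(2a)
x* = (-5.2001 + 12)/(2*8) = 0.425
f*(-5.2001) = (y-b)^2/(4a) = (-5.2001 + 12)^2/(4*8)
= 46.2386/32 = 1.445


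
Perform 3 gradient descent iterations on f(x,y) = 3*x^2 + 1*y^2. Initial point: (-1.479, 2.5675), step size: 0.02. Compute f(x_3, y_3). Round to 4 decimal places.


Gradient descent on f(x,y) = 3*x^2 + 1*y^2.
Starting point: (-1.479, 2.5675), alpha = 0.02
Step 1: grad_x = 2*3*-1.479 = -8.874, grad_y = 2*1*2.5675 = 5.135
  x_1 = -1.479 - 0.02*-8.874 = -1.3015
  y_1 = 2.5675 - 0.02*5.135 = 2.4648
Step 2: grad_x = 2*3*-1.3015 = -7.8091, grad_y = 2*1*2.4648 = 4.9296
  x_2 = -1.3015 - 0.02*-7.8091 = -1.1453
  y_2 = 2.4648 - 0.02*4.9296 = 2.3662
Step 3: grad_x = 2*3*-1.1453 = -6.872, grad_y = 2*1*2.3662 = 4.7324
  x_3 = -1.1453 - 0.02*-6.872 = -1.0079
  y_3 = 2.3662 - 0.02*4.7324 = 2.2716
f(-1.0079, 2.2716) = 3*(-1.0079)^2 + 1*2.2716^2 = 8.2076


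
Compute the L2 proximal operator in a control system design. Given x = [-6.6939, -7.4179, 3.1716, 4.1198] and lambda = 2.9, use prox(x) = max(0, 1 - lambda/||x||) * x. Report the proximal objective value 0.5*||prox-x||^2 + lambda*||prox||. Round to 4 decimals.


Step 1: Compute ||x||.
||x|| = 11.2635
Step 2: Compute scaling factor.
scale = max(0, 1 - 2.9/11.2635) = 0.7425
Step 3: prox(x) = [-4.9704, -5.508, 2.355, 3.0591]
||prox(x)|| = 8.3635
Step 4: Proximal objective.
0.5*||prox-x||^2 = 4.205
lambda*||prox|| = 24.2542
Total = 28.459


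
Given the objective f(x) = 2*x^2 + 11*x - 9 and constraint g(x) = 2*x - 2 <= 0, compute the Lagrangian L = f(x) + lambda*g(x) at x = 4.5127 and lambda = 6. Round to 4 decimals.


Step 1: Evaluate f(x).
f(4.5127) = 2*4.5127^2 + 11*4.5127 - 9 = 81.3686
Step 2: Evaluate g(x).
g(4.5127) = 2*4.5127 - 2 = 7.0254
Step 3: Compute Lagrangian.
L = 81.3686 + 6*7.0254 = 123.521


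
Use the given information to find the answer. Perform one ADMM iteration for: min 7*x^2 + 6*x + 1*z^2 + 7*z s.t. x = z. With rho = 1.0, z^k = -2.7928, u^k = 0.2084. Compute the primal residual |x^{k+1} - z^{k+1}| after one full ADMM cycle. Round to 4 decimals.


ADMM iteration with rho = 1.0, z^k = -2.7928, u^k = 0.2084
Step 1: x-update.
Minimize 7*x^2 + 6*x + (1.0/2)*(x + 2.7928 + 0.2084)^2
FOC: (2*7 + 1.0)*x = -6 + 1.0*(-2.7928 - 0.2084)
x^{k+1} = -0.6001
Step 2: z-update.
Minimize 1*z^2 + 7*z + (1.0/2)*(-0.6001 - z + 0.2084)^2
FOC: (2*1 + 1.0)*z = -7 + 1.0*(-0.6001 + 0.2084)
z^{k+1} = -2.4639
Step 3: u-update.
u^{k+1} = 0.2084 - 0.6001 + 2.4639 = 2.0722
Step 4: Primal residual = |-0.6001 + 2.4639| = 1.8638


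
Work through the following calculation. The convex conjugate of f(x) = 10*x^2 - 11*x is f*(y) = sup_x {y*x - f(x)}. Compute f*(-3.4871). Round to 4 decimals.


f*(y) = sup_x {y*x - a*x^2 - b*x} = sup_x {(y-b)*x - a*x^2}
FOC: (y - b) - 2a*x = 0 => x* = (y - b)/(2a)
x* = (-3.4871 + 11)/(2*10) = 0.3756
f*(-3.4871) = (y-b)^2/(4a) = (-3.4871 + 11)^2/(4*10)
= 56.4437/40 = 1.4111


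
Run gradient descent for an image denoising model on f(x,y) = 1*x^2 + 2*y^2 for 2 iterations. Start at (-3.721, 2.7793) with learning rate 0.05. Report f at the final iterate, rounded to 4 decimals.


Gradient descent on f(x,y) = 1*x^2 + 2*y^2.
Starting point: (-3.721, 2.7793), alpha = 0.05
Step 1: grad_x = 2*1*-3.721 = -7.442, grad_y = 2*2*2.7793 = 11.1172
  x_1 = -3.721 - 0.05*-7.442 = -3.3489
  y_1 = 2.7793 - 0.05*11.1172 = 2.2234
Step 2: grad_x = 2*1*-3.3489 = -6.6978, grad_y = 2*2*2.2234 = 8.8938
  x_2 = -3.3489 - 0.05*-6.6978 = -3.014
  y_2 = 2.2234 - 0.05*8.8938 = 1.7788
f(-3.014, 1.7788) = 1*(-3.014)^2 + 2*1.7788^2 = 15.4122


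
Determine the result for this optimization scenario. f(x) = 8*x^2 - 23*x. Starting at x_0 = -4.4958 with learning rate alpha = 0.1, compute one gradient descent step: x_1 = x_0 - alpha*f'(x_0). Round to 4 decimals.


We compute the gradient at x_0 and apply the update.
f'(x) = 16*x - 23
f'(-4.4958) = 16*-4.4958 - 23 = -94.9328
x_1 = -4.4958 - 0.1*-94.9328 = 4.9975


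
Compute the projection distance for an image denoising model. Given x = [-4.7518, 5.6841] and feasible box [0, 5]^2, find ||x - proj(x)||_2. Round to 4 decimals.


Project each component onto [0, 5].
clip(-4.7518) = 0.0, clip(5.6841) = 5.0
Projection = [0.0, 5.0]
Squared diffs: [22.5796, 0.468]
Distance = sqrt(23.0476) = 4.8008


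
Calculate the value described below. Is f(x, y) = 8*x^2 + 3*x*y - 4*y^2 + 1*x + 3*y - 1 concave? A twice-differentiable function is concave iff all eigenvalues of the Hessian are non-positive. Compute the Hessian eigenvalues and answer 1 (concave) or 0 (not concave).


The Hessian of f(x,y) = 8*x^2 + 3*x*y - 4*y^2 + 1*x + 3*y - 1 is:
H = [[16, 3], [3, -8]]
Trace = 16 - 8 = 8
Determinant = 16*-8 - (3)^2 = -137
Discriminant = (8)^2 - 4*-137 = 612.0
Eigenvalues: lambda_1 = -8.3693, lambda_2 = 16.3693
The function is not concave.

0


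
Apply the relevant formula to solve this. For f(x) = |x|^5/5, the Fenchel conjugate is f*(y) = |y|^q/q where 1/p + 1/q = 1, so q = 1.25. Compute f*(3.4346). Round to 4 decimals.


The conjugate exponent q satisfies 1/p + 1/q = 1.
p = 5, so q = 5/(5 - 1) = 1.25
|y|^q = 3.4346^1.25 = 4.6757
f*(3.4346) = 4.6757 / 1.25 = 3.7405


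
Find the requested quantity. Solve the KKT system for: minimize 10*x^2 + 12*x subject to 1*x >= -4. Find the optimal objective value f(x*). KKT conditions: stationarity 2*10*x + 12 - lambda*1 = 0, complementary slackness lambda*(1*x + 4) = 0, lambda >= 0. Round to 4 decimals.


Step 1: Try lambda = 0 (constraint inactive).
Stationarity: 2*10*x + 12 = 0
x* = -12/(2*10) = -0.6
Check constraint: 1*-0.6 = -0.6 >= -4 -- satisfied.
Step 2: Compute optimal value.
f(x*) = 10*(-0.6)^2 + 12*(-0.6) = -3.6


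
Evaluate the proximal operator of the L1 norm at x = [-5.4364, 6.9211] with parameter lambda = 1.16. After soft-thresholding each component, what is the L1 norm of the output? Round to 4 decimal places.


Soft-thresholding with lambda = 1.16:
prox(-5.4364) = sign(-5.4364)*max(|-5.4364| - 1.16, 0) = -4.2764
prox(6.9211) = sign(6.9211)*max(|6.9211| - 1.16, 0) = 5.7611
prox(x) = [-4.2764, 5.7611]
||prox(x)||_1 = 4.2764 + 5.7611 = 10.0375


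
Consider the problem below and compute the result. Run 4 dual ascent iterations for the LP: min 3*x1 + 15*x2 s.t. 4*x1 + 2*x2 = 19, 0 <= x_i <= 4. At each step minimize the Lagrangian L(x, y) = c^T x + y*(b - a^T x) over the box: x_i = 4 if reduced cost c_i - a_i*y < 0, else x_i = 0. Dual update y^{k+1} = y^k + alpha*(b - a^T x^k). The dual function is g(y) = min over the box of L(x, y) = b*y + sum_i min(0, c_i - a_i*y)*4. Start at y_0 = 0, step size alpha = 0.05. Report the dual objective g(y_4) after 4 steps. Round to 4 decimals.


Dual ascent for LP: min 3*x1 + 15*x2, 4*x1 + 2*x2 = 19, 0 <= x_i <= 4
Step 1: y^k = 0.0, reduced costs: (3.0, 15.0)
  x^k = (0.0, 0.0), subgradient = b - a^T x = 19.0
  y^{k+1} = 0.0 + 0.05*19.0 = 0.95
Step 2: y^k = 0.95, reduced costs: (-0.8, 13.1)
  x^k = (4.0, 0.0), subgradient = b - a^T x = 3.0
  y^{k+1} = 0.95 + 0.05*3.0 = 1.1
Step 3: y^k = 1.1, reduced costs: (-1.4, 12.8)
  x^k = (4.0, 0.0), subgradient = b - a^T x = 3.0
  y^{k+1} = 1.1 + 0.05*3.0 = 1.25
Step 4: y^k = 1.25, reduced costs: (-2.0, 12.5)
  x^k = (4.0, 0.0), subgradient = b - a^T x = 3.0
  y^{k+1} = 1.25 + 0.05*3.0 = 1.4
Dual objective at y_4 = 1.4: reduced costs (-2.6, 12.2), box minimizer x = (4.0, 0.0)
g(y_4) = b*y + (c1 - a1*y)*x1 + (c2 - a2*y)*x2 = 19*1.4 + (-2.6)*4.0 + 12.2*0.0 = 26.6 - 10.4 + 0.0 = 16.2


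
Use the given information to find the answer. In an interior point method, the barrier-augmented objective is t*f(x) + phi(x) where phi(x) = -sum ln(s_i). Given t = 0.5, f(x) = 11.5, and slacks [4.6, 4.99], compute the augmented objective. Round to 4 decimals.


Step 1: Compute log-barrier.
ln values: [1.5261, 1.6074]
phi = -(1.5261 + 1.6074) = -3.1335
Step 2: Compute augmented objective.
t*f(x) = 0.5*11.5 = 5.75
Total = 5.75 - 3.1335 = 2.6165


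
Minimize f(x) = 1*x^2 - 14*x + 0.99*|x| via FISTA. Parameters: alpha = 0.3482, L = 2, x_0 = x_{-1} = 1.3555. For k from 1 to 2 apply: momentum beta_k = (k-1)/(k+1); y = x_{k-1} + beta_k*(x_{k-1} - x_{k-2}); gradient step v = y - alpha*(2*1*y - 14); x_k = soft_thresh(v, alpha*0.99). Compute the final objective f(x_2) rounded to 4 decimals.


FISTA on f(x) = 1*x^2 - 14*x + 0.99*|x|
L = 2, alpha = 0.3482
Iteration 1: beta = 0.0, y = 1.3555 + 0.0*(1.3555 - 1.3555) = 1.3555
  grad(y) = -11.289, v = y - alpha*grad = 5.2863
  prox(v) = soft_thresh(5.2863, 0.3447) = 4.9416
Iteration 2: beta = 0.3333, y = 4.9416 + 0.3333*(4.9416 - 1.3555) = 6.137
  grad(y) = -1.726, v = y - alpha*grad = 6.738
  prox(v) = soft_thresh(6.738, 0.3447) = 6.3933
f(x_2) = 1*6.3933^2 - 14*6.3933 + 0.99*|6.3933| = -42.3025


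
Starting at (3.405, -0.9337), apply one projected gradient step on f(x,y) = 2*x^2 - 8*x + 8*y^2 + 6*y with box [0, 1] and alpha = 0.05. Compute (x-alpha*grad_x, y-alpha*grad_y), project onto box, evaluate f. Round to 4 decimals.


Step 1: Compute gradient at (3.405, -0.9337).
grad_x = 2*2*3.405 - 8 = 5.62
grad_y = 2*8*-0.9337 + 6 = -8.9392
Step 2: Gradient step.
x_raw = 3.405 - 0.05*5.62 = 3.124
y_raw = -0.9337 - 0.05*-8.9392 = -0.4867
Step 3: Project onto [0, 1].
x_proj = clip(3.124) = 1.0
y_proj = clip(-0.4867) = 0.0
Step 4: Evaluate f.
f(1.0, 0.0) = -6.0
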